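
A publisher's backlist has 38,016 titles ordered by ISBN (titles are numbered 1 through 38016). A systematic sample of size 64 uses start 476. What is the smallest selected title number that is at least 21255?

21266

k = 38016/64 = 594
Steps past start: ⌈(21255 − 476)/594⌉ = ⌈20779/594⌉ = 35
Selected title: 476 + 35×594 = 21266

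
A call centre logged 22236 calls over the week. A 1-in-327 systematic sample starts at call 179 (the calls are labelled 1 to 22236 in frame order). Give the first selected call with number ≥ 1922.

2141

k = 327
Steps past start: ⌈(1922 − 179)/327⌉ = ⌈1743/327⌉ = 6
Selected call: 179 + 6×327 = 2141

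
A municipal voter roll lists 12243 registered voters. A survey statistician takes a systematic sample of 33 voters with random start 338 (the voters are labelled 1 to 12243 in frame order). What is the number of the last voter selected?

k = 12243/33 = 371
33rd selection = r + (33−1)·k = 338 + 32×371 = 338 + 11872 = 12210

12210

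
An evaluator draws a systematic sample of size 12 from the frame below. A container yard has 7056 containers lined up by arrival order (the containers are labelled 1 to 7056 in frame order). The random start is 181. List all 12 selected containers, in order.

k = N/n = 7056/12 = 588
container 1: 181
container 2: 181 + 588 = 769
container 3: 769 + 588 = 1357
container 4: 1357 + 588 = 1945
container 5: 1945 + 588 = 2533
container 6: 2533 + 588 = 3121
container 7: 3121 + 588 = 3709
container 8: 3709 + 588 = 4297
container 9: 4297 + 588 = 4885
container 10: 4885 + 588 = 5473
container 11: 5473 + 588 = 6061
container 12: 6061 + 588 = 6649

181, 769, 1357, 1945, 2533, 3121, 3709, 4297, 4885, 5473, 6061, 6649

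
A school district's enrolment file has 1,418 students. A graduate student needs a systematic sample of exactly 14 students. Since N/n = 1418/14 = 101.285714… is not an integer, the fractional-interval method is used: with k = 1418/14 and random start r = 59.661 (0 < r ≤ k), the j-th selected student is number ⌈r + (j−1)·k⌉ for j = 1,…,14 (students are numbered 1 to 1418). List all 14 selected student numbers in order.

60, 161, 263, 364, 465, 567, 668, 769, 870, 972, 1073, 1174, 1276, 1377

j=1: r + 0k = 59.661 → ⌈·⌉ = 60
j=2: r + 1k = 160.946714… → ⌈·⌉ = 161
j=3: r + 2k = 262.232428… → ⌈·⌉ = 263
j=4: r + 3k = 363.518142… → ⌈·⌉ = 364
j=5: r + 4k = 464.803857… → ⌈·⌉ = 465
j=6: r + 5k = 566.089571… → ⌈·⌉ = 567
j=7: r + 6k = 667.375285… → ⌈·⌉ = 668
j=8: r + 7k = 768.661 → ⌈·⌉ = 769
j=9: r + 8k = 869.946714… → ⌈·⌉ = 870
j=10: r + 9k = 971.232428… → ⌈·⌉ = 972
j=11: r + 10k = 1072.518142… → ⌈·⌉ = 1073
j=12: r + 11k = 1173.803857… → ⌈·⌉ = 1174
j=13: r + 12k = 1275.089571… → ⌈·⌉ = 1276
j=14: r + 13k = 1376.375285… → ⌈·⌉ = 1377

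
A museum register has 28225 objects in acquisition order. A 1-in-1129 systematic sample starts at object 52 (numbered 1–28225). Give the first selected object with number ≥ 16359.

k = 1129
Steps past start: ⌈(16359 − 52)/1129⌉ = ⌈16307/1129⌉ = 15
Selected object: 52 + 15×1129 = 16987

16987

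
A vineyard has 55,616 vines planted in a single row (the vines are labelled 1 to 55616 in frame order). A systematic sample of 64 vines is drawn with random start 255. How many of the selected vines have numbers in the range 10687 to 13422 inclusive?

3

k = 55616/64 = 869
First selection ≥ 10687: 255 + ⌈(10687−255)/869⌉·869 = 255 + 13×869 = 11552
Last selection ≤ 13422: 255 + ⌊(13422−255)/869⌋·869 = 255 + 15×869 = 13290
Count = 15 − 13 + 1 = 3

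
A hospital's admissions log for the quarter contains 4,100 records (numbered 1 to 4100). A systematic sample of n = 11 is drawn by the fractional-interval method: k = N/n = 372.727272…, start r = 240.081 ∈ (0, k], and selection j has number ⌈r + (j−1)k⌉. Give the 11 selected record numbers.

241, 613, 986, 1359, 1731, 2104, 2477, 2850, 3222, 3595, 3968

j=1: r + 0k = 240.081 → ⌈·⌉ = 241
j=2: r + 1k = 612.808272… → ⌈·⌉ = 613
j=3: r + 2k = 985.535545… → ⌈·⌉ = 986
j=4: r + 3k = 1358.262818… → ⌈·⌉ = 1359
j=5: r + 4k = 1730.990090… → ⌈·⌉ = 1731
j=6: r + 5k = 2103.717363… → ⌈·⌉ = 2104
j=7: r + 6k = 2476.444636… → ⌈·⌉ = 2477
j=8: r + 7k = 2849.171909… → ⌈·⌉ = 2850
j=9: r + 8k = 3221.899181… → ⌈·⌉ = 3222
j=10: r + 9k = 3594.626454… → ⌈·⌉ = 3595
j=11: r + 10k = 3967.353727… → ⌈·⌉ = 3968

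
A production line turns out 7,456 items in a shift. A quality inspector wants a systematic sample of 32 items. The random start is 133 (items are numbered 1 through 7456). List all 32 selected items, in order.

133, 366, 599, 832, 1065, 1298, 1531, 1764, 1997, 2230, 2463, 2696, 2929, 3162, 3395, 3628, 3861, 4094, 4327, 4560, 4793, 5026, 5259, 5492, 5725, 5958, 6191, 6424, 6657, 6890, 7123, 7356

k = N/n = 7456/32 = 233
item 1: 133
item 2: 133 + 233 = 366
item 3: 366 + 233 = 599
item 4: 599 + 233 = 832
item 5: 832 + 233 = 1065
item 6: 1065 + 233 = 1298
item 7: 1298 + 233 = 1531
item 8: 1531 + 233 = 1764
item 9: 1764 + 233 = 1997
item 10: 1997 + 233 = 2230
item 11: 2230 + 233 = 2463
item 12: 2463 + 233 = 2696
item 13: 2696 + 233 = 2929
item 14: 2929 + 233 = 3162
item 15: 3162 + 233 = 3395
item 16: 3395 + 233 = 3628
item 17: 3628 + 233 = 3861
item 18: 3861 + 233 = 4094
item 19: 4094 + 233 = 4327
item 20: 4327 + 233 = 4560
item 21: 4560 + 233 = 4793
item 22: 4793 + 233 = 5026
item 23: 5026 + 233 = 5259
item 24: 5259 + 233 = 5492
item 25: 5492 + 233 = 5725
item 26: 5725 + 233 = 5958
item 27: 5958 + 233 = 6191
item 28: 6191 + 233 = 6424
item 29: 6424 + 233 = 6657
item 30: 6657 + 233 = 6890
item 31: 6890 + 233 = 7123
item 32: 7123 + 233 = 7356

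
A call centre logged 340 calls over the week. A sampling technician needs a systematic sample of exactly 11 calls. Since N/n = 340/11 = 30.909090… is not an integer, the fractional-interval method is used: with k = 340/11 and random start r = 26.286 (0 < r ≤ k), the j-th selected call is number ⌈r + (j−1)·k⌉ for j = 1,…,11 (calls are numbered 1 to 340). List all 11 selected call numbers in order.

27, 58, 89, 120, 150, 181, 212, 243, 274, 305, 336

j=1: r + 0k = 26.286 → ⌈·⌉ = 27
j=2: r + 1k = 57.195090… → ⌈·⌉ = 58
j=3: r + 2k = 88.104181… → ⌈·⌉ = 89
j=4: r + 3k = 119.013272… → ⌈·⌉ = 120
j=5: r + 4k = 149.922363… → ⌈·⌉ = 150
j=6: r + 5k = 180.831454… → ⌈·⌉ = 181
j=7: r + 6k = 211.740545… → ⌈·⌉ = 212
j=8: r + 7k = 242.649636… → ⌈·⌉ = 243
j=9: r + 8k = 273.558727… → ⌈·⌉ = 274
j=10: r + 9k = 304.467818… → ⌈·⌉ = 305
j=11: r + 10k = 335.376909… → ⌈·⌉ = 336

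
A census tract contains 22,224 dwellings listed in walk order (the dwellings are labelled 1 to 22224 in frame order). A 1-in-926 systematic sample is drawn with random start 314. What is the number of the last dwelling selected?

21612

k = 926
24th selection = r + (24−1)·k = 314 + 23×926 = 314 + 21298 = 21612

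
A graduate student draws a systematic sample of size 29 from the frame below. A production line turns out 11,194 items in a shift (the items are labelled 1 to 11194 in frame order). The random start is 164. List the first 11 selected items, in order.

k = N/n = 11194/29 = 386
item 1: 164
item 2: 164 + 386 = 550
item 3: 550 + 386 = 936
item 4: 936 + 386 = 1322
item 5: 1322 + 386 = 1708
item 6: 1708 + 386 = 2094
item 7: 2094 + 386 = 2480
item 8: 2480 + 386 = 2866
item 9: 2866 + 386 = 3252
item 10: 3252 + 386 = 3638
item 11: 3638 + 386 = 4024

164, 550, 936, 1322, 1708, 2094, 2480, 2866, 3252, 3638, 4024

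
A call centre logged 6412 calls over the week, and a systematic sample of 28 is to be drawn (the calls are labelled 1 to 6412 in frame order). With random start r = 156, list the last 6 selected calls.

k = N/n = 6412/28 = 229
23rd selection = 156 + 22×229 = 5194
24th: 5194 + 229 = 5423
25th: 5423 + 229 = 5652
26th: 5652 + 229 = 5881
27th: 5881 + 229 = 6110
28th: 6110 + 229 = 6339

5194, 5423, 5652, 5881, 6110, 6339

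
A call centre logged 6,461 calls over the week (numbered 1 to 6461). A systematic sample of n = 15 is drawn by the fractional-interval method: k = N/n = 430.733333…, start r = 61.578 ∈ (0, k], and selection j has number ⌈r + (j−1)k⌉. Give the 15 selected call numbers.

62, 493, 924, 1354, 1785, 2216, 2646, 3077, 3508, 3939, 4369, 4800, 5231, 5662, 6092

j=1: r + 0k = 61.578 → ⌈·⌉ = 62
j=2: r + 1k = 492.311333… → ⌈·⌉ = 493
j=3: r + 2k = 923.044666… → ⌈·⌉ = 924
j=4: r + 3k = 1353.778 → ⌈·⌉ = 1354
j=5: r + 4k = 1784.511333… → ⌈·⌉ = 1785
j=6: r + 5k = 2215.244666… → ⌈·⌉ = 2216
j=7: r + 6k = 2645.978 → ⌈·⌉ = 2646
j=8: r + 7k = 3076.711333… → ⌈·⌉ = 3077
j=9: r + 8k = 3507.444666… → ⌈·⌉ = 3508
j=10: r + 9k = 3938.178 → ⌈·⌉ = 3939
j=11: r + 10k = 4368.911333… → ⌈·⌉ = 4369
j=12: r + 11k = 4799.644666… → ⌈·⌉ = 4800
j=13: r + 12k = 5230.378 → ⌈·⌉ = 5231
j=14: r + 13k = 5661.111333… → ⌈·⌉ = 5662
j=15: r + 14k = 6091.844666… → ⌈·⌉ = 6092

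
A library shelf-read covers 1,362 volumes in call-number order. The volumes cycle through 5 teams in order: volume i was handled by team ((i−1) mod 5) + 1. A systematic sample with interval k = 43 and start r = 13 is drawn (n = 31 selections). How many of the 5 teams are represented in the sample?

5

Consecutive selections differ by k = 43, so their team numbers differ by 43 mod 5 = 3.
gcd(43, 5) = 1, so the sample visits 5/1 = 5 distinct residues mod 5.
Start 13 is team 3; the teams hit are 1, 2, 3, 4, 5.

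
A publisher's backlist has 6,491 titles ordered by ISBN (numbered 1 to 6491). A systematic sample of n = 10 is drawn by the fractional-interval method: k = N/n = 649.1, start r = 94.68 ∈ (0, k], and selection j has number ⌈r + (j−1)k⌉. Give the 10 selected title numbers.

j=1: r + 0k = 94.68 → ⌈·⌉ = 95
j=2: r + 1k = 743.78 → ⌈·⌉ = 744
j=3: r + 2k = 1392.88 → ⌈·⌉ = 1393
j=4: r + 3k = 2041.98 → ⌈·⌉ = 2042
j=5: r + 4k = 2691.08 → ⌈·⌉ = 2692
j=6: r + 5k = 3340.18 → ⌈·⌉ = 3341
j=7: r + 6k = 3989.28 → ⌈·⌉ = 3990
j=8: r + 7k = 4638.38 → ⌈·⌉ = 4639
j=9: r + 8k = 5287.48 → ⌈·⌉ = 5288
j=10: r + 9k = 5936.58 → ⌈·⌉ = 5937

95, 744, 1393, 2042, 2692, 3341, 3990, 4639, 5288, 5937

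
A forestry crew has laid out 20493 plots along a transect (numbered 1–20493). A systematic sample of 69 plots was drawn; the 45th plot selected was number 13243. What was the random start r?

k = 20493/69 = 297
r = 13243 − (45−1)×297 = 13243 − 13068 = 175

175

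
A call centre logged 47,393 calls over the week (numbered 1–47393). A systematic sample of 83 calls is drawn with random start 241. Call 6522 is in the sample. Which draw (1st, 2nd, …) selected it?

k = 47393/83 = 571
position = (6522 − 241)/571 + 1 = 6281/571 + 1 = 11 + 1 = 12

12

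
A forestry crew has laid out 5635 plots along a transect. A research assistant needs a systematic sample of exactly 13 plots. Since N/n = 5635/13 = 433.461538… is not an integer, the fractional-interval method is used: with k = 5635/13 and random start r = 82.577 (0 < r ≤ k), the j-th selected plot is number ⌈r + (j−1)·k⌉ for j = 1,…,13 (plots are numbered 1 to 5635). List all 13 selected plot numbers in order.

83, 517, 950, 1383, 1817, 2250, 2684, 3117, 3551, 3984, 4418, 4851, 5285

j=1: r + 0k = 82.577 → ⌈·⌉ = 83
j=2: r + 1k = 516.038538… → ⌈·⌉ = 517
j=3: r + 2k = 949.500076… → ⌈·⌉ = 950
j=4: r + 3k = 1382.961615… → ⌈·⌉ = 1383
j=5: r + 4k = 1816.423153… → ⌈·⌉ = 1817
j=6: r + 5k = 2249.884692… → ⌈·⌉ = 2250
j=7: r + 6k = 2683.346230… → ⌈·⌉ = 2684
j=8: r + 7k = 3116.807769… → ⌈·⌉ = 3117
j=9: r + 8k = 3550.269307… → ⌈·⌉ = 3551
j=10: r + 9k = 3983.730846… → ⌈·⌉ = 3984
j=11: r + 10k = 4417.192384… → ⌈·⌉ = 4418
j=12: r + 11k = 4850.653923… → ⌈·⌉ = 4851
j=13: r + 12k = 5284.115461… → ⌈·⌉ = 5285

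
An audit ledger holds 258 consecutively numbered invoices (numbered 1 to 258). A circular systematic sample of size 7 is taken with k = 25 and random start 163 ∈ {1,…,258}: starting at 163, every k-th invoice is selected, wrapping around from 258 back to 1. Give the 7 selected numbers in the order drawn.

163, 188, 213, 238, 5, 30, 55

Selection 1: 163
Selection 2: 163 + 25 = 188
Selection 3: 188 + 25 = 213
Selection 4: 213 + 25 = 238
Selection 5: 238 + 25 = 263 → 263 − 258 = 5
Selection 6: 5 + 25 = 30
Selection 7: 30 + 25 = 55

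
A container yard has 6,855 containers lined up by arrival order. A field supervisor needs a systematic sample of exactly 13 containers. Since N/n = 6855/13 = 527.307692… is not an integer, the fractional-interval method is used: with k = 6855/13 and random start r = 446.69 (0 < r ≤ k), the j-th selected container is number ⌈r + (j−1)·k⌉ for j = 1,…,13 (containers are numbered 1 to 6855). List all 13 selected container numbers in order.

447, 974, 1502, 2029, 2556, 3084, 3611, 4138, 4666, 5193, 5720, 6248, 6775

j=1: r + 0k = 446.69 → ⌈·⌉ = 447
j=2: r + 1k = 973.997692… → ⌈·⌉ = 974
j=3: r + 2k = 1501.305384… → ⌈·⌉ = 1502
j=4: r + 3k = 2028.613076… → ⌈·⌉ = 2029
j=5: r + 4k = 2555.920769… → ⌈·⌉ = 2556
j=6: r + 5k = 3083.228461… → ⌈·⌉ = 3084
j=7: r + 6k = 3610.536153… → ⌈·⌉ = 3611
j=8: r + 7k = 4137.843846… → ⌈·⌉ = 4138
j=9: r + 8k = 4665.151538… → ⌈·⌉ = 4666
j=10: r + 9k = 5192.459230… → ⌈·⌉ = 5193
j=11: r + 10k = 5719.766923… → ⌈·⌉ = 5720
j=12: r + 11k = 6247.074615… → ⌈·⌉ = 6248
j=13: r + 12k = 6774.382307… → ⌈·⌉ = 6775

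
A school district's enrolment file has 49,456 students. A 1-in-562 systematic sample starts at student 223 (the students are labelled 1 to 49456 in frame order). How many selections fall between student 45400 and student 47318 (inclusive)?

3

k = 562
First selection ≥ 45400: 223 + ⌈(45400−223)/562⌉·562 = 223 + 81×562 = 45745
Last selection ≤ 47318: 223 + ⌊(47318−223)/562⌋·562 = 223 + 83×562 = 46869
Count = 83 − 81 + 1 = 3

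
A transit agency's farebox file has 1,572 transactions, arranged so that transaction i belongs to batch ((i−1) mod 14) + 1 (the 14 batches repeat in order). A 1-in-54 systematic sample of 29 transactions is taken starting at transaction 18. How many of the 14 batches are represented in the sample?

Consecutive selections differ by k = 54, so their batch numbers differ by 54 mod 14 = 12.
gcd(54, 14) = 2, so the sample visits 14/2 = 7 distinct residues mod 14.
Start 18 is batch 4; the batches hit are 2, 4, 6, 8, 10, 12, 14.

7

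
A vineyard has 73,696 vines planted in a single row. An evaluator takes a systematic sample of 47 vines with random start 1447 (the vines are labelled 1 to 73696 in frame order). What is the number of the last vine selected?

k = 73696/47 = 1568
47th selection = r + (47−1)·k = 1447 + 46×1568 = 1447 + 72128 = 73575

73575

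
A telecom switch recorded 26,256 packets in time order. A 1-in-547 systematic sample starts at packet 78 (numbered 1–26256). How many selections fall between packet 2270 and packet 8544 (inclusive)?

k = 547
First selection ≥ 2270: 78 + ⌈(2270−78)/547⌉·547 = 78 + 5×547 = 2813
Last selection ≤ 8544: 78 + ⌊(8544−78)/547⌋·547 = 78 + 15×547 = 8283
Count = 15 − 5 + 1 = 11

11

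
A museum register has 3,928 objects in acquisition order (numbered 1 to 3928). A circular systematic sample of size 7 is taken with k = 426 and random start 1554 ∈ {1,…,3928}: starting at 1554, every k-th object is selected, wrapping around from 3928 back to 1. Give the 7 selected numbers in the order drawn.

Selection 1: 1554
Selection 2: 1554 + 426 = 1980
Selection 3: 1980 + 426 = 2406
Selection 4: 2406 + 426 = 2832
Selection 5: 2832 + 426 = 3258
Selection 6: 3258 + 426 = 3684
Selection 7: 3684 + 426 = 4110 → 4110 − 3928 = 182

1554, 1980, 2406, 2832, 3258, 3684, 182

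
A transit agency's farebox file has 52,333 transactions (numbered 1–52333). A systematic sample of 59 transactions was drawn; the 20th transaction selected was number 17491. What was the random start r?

638

k = 52333/59 = 887
r = 17491 − (20−1)×887 = 17491 − 16853 = 638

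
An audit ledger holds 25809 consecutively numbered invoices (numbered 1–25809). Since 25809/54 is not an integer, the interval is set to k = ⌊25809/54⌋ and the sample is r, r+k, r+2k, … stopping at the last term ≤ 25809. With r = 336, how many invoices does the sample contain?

54

k = ⌊25809/54⌋ = 477
Achieved size = ⌊(25809 − 336)/477⌋ + 1 = ⌊25473/477⌋ + 1 = 53 + 1 = 54
(last selection: 336 + 53×477 = 25617 ≤ 25809; next would be 26094 > 25809)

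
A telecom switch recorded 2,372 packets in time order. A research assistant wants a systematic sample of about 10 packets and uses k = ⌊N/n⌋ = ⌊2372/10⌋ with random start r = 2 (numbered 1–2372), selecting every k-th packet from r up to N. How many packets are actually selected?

11

k = ⌊2372/10⌋ = 237
Achieved size = ⌊(2372 − 2)/237⌋ + 1 = ⌊2370/237⌋ + 1 = 10 + 1 = 11
(last selection: 2 + 10×237 = 2372 ≤ 2372; next would be 2609 > 2372)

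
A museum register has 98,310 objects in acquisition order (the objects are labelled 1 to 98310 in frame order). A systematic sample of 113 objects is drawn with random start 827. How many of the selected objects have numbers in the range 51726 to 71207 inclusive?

k = 98310/113 = 870
First selection ≥ 51726: 827 + ⌈(51726−827)/870⌉·870 = 827 + 59×870 = 52157
Last selection ≤ 71207: 827 + ⌊(71207−827)/870⌋·870 = 827 + 80×870 = 70427
Count = 80 − 59 + 1 = 22

22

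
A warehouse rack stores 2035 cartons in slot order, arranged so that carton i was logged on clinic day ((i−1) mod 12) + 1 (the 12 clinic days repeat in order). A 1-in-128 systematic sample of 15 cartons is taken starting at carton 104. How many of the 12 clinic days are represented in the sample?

Consecutive selections differ by k = 128, so their clinic day numbers differ by 128 mod 12 = 8.
gcd(128, 12) = 4, so the sample visits 12/4 = 3 distinct residues mod 12.
Start 104 is clinic day 8; the clinic days hit are 4, 8, 12.

3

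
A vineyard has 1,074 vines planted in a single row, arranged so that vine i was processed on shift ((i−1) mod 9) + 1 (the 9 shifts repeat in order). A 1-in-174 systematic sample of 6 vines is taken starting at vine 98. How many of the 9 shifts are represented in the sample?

Consecutive selections differ by k = 174, so their shift numbers differ by 174 mod 9 = 3.
gcd(174, 9) = 3, so the sample visits 9/3 = 3 distinct residues mod 9.
Start 98 is shift 8; the shifts hit are 2, 5, 8.

3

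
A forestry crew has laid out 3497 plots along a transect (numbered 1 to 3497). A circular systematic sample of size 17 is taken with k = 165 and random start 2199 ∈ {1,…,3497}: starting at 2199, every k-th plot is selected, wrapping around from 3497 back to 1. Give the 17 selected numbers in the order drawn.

2199, 2364, 2529, 2694, 2859, 3024, 3189, 3354, 22, 187, 352, 517, 682, 847, 1012, 1177, 1342

Selection 1: 2199
Selection 2: 2199 + 165 = 2364
Selection 3: 2364 + 165 = 2529
Selection 4: 2529 + 165 = 2694
Selection 5: 2694 + 165 = 2859
Selection 6: 2859 + 165 = 3024
Selection 7: 3024 + 165 = 3189
Selection 8: 3189 + 165 = 3354
Selection 9: 3354 + 165 = 3519 → 3519 − 3497 = 22
Selection 10: 22 + 165 = 187
Selection 11: 187 + 165 = 352
Selection 12: 352 + 165 = 517
Selection 13: 517 + 165 = 682
Selection 14: 682 + 165 = 847
Selection 15: 847 + 165 = 1012
Selection 16: 1012 + 165 = 1177
Selection 17: 1177 + 165 = 1342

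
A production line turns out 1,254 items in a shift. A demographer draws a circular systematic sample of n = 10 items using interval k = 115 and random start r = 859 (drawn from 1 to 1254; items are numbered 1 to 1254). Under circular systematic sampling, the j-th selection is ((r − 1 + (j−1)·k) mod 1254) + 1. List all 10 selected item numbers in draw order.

859, 974, 1089, 1204, 65, 180, 295, 410, 525, 640

Selection 1: 859
Selection 2: 859 + 115 = 974
Selection 3: 974 + 115 = 1089
Selection 4: 1089 + 115 = 1204
Selection 5: 1204 + 115 = 1319 → 1319 − 1254 = 65
Selection 6: 65 + 115 = 180
Selection 7: 180 + 115 = 295
Selection 8: 295 + 115 = 410
Selection 9: 410 + 115 = 525
Selection 10: 525 + 115 = 640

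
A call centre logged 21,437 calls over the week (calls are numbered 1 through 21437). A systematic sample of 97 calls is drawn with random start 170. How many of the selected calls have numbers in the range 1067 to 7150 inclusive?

k = 21437/97 = 221
First selection ≥ 1067: 170 + ⌈(1067−170)/221⌉·221 = 170 + 5×221 = 1275
Last selection ≤ 7150: 170 + ⌊(7150−170)/221⌋·221 = 170 + 31×221 = 7021
Count = 31 − 5 + 1 = 27

27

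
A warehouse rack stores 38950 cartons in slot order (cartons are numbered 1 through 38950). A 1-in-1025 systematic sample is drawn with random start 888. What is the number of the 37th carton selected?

k = 1025
37th selection = r + (37−1)·k = 888 + 36×1025 = 888 + 36900 = 37788

37788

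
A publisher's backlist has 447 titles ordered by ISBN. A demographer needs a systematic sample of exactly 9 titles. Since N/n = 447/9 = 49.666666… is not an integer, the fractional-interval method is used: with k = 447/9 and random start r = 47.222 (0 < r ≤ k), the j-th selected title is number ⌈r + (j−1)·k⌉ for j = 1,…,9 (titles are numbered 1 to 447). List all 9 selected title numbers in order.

j=1: r + 0k = 47.222 → ⌈·⌉ = 48
j=2: r + 1k = 96.888666… → ⌈·⌉ = 97
j=3: r + 2k = 146.555333… → ⌈·⌉ = 147
j=4: r + 3k = 196.222 → ⌈·⌉ = 197
j=5: r + 4k = 245.888666… → ⌈·⌉ = 246
j=6: r + 5k = 295.555333… → ⌈·⌉ = 296
j=7: r + 6k = 345.222 → ⌈·⌉ = 346
j=8: r + 7k = 394.888666… → ⌈·⌉ = 395
j=9: r + 8k = 444.555333… → ⌈·⌉ = 445

48, 97, 147, 197, 246, 296, 346, 395, 445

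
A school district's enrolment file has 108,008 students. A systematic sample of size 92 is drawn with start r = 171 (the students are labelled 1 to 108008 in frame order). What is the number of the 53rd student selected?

61219

k = 108008/92 = 1174
53rd selection = r + (53−1)·k = 171 + 52×1174 = 171 + 61048 = 61219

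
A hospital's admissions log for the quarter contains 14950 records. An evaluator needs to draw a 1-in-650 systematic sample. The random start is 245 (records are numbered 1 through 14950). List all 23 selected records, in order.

record 1: 245
record 2: 245 + 650 = 895
record 3: 895 + 650 = 1545
record 4: 1545 + 650 = 2195
record 5: 2195 + 650 = 2845
record 6: 2845 + 650 = 3495
record 7: 3495 + 650 = 4145
record 8: 4145 + 650 = 4795
record 9: 4795 + 650 = 5445
record 10: 5445 + 650 = 6095
record 11: 6095 + 650 = 6745
record 12: 6745 + 650 = 7395
record 13: 7395 + 650 = 8045
record 14: 8045 + 650 = 8695
record 15: 8695 + 650 = 9345
record 16: 9345 + 650 = 9995
record 17: 9995 + 650 = 10645
record 18: 10645 + 650 = 11295
record 19: 11295 + 650 = 11945
record 20: 11945 + 650 = 12595
record 21: 12595 + 650 = 13245
record 22: 13245 + 650 = 13895
record 23: 13895 + 650 = 14545

245, 895, 1545, 2195, 2845, 3495, 4145, 4795, 5445, 6095, 6745, 7395, 8045, 8695, 9345, 9995, 10645, 11295, 11945, 12595, 13245, 13895, 14545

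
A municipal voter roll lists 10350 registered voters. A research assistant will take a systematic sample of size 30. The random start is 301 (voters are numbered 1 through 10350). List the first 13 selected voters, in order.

k = N/n = 10350/30 = 345
voter 1: 301
voter 2: 301 + 345 = 646
voter 3: 646 + 345 = 991
voter 4: 991 + 345 = 1336
voter 5: 1336 + 345 = 1681
voter 6: 1681 + 345 = 2026
voter 7: 2026 + 345 = 2371
voter 8: 2371 + 345 = 2716
voter 9: 2716 + 345 = 3061
voter 10: 3061 + 345 = 3406
voter 11: 3406 + 345 = 3751
voter 12: 3751 + 345 = 4096
voter 13: 4096 + 345 = 4441

301, 646, 991, 1336, 1681, 2026, 2371, 2716, 3061, 3406, 3751, 4096, 4441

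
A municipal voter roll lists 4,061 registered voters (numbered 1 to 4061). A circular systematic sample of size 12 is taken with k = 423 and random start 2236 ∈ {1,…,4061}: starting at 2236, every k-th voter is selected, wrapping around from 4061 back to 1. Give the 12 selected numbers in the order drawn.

Selection 1: 2236
Selection 2: 2236 + 423 = 2659
Selection 3: 2659 + 423 = 3082
Selection 4: 3082 + 423 = 3505
Selection 5: 3505 + 423 = 3928
Selection 6: 3928 + 423 = 4351 → 4351 − 4061 = 290
Selection 7: 290 + 423 = 713
Selection 8: 713 + 423 = 1136
Selection 9: 1136 + 423 = 1559
Selection 10: 1559 + 423 = 1982
Selection 11: 1982 + 423 = 2405
Selection 12: 2405 + 423 = 2828

2236, 2659, 3082, 3505, 3928, 290, 713, 1136, 1559, 1982, 2405, 2828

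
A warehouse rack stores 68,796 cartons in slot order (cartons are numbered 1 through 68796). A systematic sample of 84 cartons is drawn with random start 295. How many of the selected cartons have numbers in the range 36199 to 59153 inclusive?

k = 68796/84 = 819
First selection ≥ 36199: 295 + ⌈(36199−295)/819⌉·819 = 295 + 44×819 = 36331
Last selection ≤ 59153: 295 + ⌊(59153−295)/819⌋·819 = 295 + 71×819 = 58444
Count = 71 − 44 + 1 = 28

28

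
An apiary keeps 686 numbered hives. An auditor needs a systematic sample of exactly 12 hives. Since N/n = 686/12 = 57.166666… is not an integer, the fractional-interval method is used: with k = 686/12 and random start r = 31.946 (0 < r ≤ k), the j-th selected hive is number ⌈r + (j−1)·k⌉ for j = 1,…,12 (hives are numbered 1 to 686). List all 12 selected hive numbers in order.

j=1: r + 0k = 31.946 → ⌈·⌉ = 32
j=2: r + 1k = 89.112666… → ⌈·⌉ = 90
j=3: r + 2k = 146.279333… → ⌈·⌉ = 147
j=4: r + 3k = 203.446 → ⌈·⌉ = 204
j=5: r + 4k = 260.612666… → ⌈·⌉ = 261
j=6: r + 5k = 317.779333… → ⌈·⌉ = 318
j=7: r + 6k = 374.946 → ⌈·⌉ = 375
j=8: r + 7k = 432.112666… → ⌈·⌉ = 433
j=9: r + 8k = 489.279333… → ⌈·⌉ = 490
j=10: r + 9k = 546.446 → ⌈·⌉ = 547
j=11: r + 10k = 603.612666… → ⌈·⌉ = 604
j=12: r + 11k = 660.779333… → ⌈·⌉ = 661

32, 90, 147, 204, 261, 318, 375, 433, 490, 547, 604, 661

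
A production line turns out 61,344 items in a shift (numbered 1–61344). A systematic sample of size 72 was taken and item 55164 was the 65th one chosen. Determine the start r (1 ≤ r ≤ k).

636

k = 61344/72 = 852
r = 55164 − (65−1)×852 = 55164 − 54528 = 636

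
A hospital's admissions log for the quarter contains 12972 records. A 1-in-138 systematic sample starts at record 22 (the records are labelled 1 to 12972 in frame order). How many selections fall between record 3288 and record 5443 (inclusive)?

k = 138
First selection ≥ 3288: 22 + ⌈(3288−22)/138⌉·138 = 22 + 24×138 = 3334
Last selection ≤ 5443: 22 + ⌊(5443−22)/138⌋·138 = 22 + 39×138 = 5404
Count = 39 − 24 + 1 = 16

16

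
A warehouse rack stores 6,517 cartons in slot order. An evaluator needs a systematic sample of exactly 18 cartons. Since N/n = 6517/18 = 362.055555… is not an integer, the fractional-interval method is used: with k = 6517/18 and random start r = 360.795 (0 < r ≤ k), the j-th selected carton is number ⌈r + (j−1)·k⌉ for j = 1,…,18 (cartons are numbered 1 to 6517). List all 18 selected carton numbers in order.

361, 723, 1085, 1447, 1810, 2172, 2534, 2896, 3258, 3620, 3982, 4344, 4706, 5068, 5430, 5792, 6154, 6516

j=1: r + 0k = 360.795 → ⌈·⌉ = 361
j=2: r + 1k = 722.850555… → ⌈·⌉ = 723
j=3: r + 2k = 1084.906111… → ⌈·⌉ = 1085
j=4: r + 3k = 1446.961666… → ⌈·⌉ = 1447
j=5: r + 4k = 1809.017222… → ⌈·⌉ = 1810
j=6: r + 5k = 2171.072777… → ⌈·⌉ = 2172
j=7: r + 6k = 2533.128333… → ⌈·⌉ = 2534
j=8: r + 7k = 2895.183888… → ⌈·⌉ = 2896
j=9: r + 8k = 3257.239444… → ⌈·⌉ = 3258
j=10: r + 9k = 3619.295 → ⌈·⌉ = 3620
j=11: r + 10k = 3981.350555… → ⌈·⌉ = 3982
j=12: r + 11k = 4343.406111… → ⌈·⌉ = 4344
j=13: r + 12k = 4705.461666… → ⌈·⌉ = 4706
j=14: r + 13k = 5067.517222… → ⌈·⌉ = 5068
j=15: r + 14k = 5429.572777… → ⌈·⌉ = 5430
j=16: r + 15k = 5791.628333… → ⌈·⌉ = 5792
j=17: r + 16k = 6153.683888… → ⌈·⌉ = 6154
j=18: r + 17k = 6515.739444… → ⌈·⌉ = 6516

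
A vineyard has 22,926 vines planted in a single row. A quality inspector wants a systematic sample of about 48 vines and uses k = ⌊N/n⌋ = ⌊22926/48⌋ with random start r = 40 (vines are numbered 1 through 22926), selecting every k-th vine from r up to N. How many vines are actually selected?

48

k = ⌊22926/48⌋ = 477
Achieved size = ⌊(22926 − 40)/477⌋ + 1 = ⌊22886/477⌋ + 1 = 47 + 1 = 48
(last selection: 40 + 47×477 = 22459 ≤ 22926; next would be 22936 > 22926)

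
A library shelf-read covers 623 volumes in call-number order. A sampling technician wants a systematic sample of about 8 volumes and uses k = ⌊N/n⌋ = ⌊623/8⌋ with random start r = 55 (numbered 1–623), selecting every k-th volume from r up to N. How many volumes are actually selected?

8

k = ⌊623/8⌋ = 77
Achieved size = ⌊(623 − 55)/77⌋ + 1 = ⌊568/77⌋ + 1 = 7 + 1 = 8
(last selection: 55 + 7×77 = 594 ≤ 623; next would be 671 > 623)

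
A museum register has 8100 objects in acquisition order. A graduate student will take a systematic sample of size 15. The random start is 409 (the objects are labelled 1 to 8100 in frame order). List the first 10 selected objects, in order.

409, 949, 1489, 2029, 2569, 3109, 3649, 4189, 4729, 5269

k = N/n = 8100/15 = 540
object 1: 409
object 2: 409 + 540 = 949
object 3: 949 + 540 = 1489
object 4: 1489 + 540 = 2029
object 5: 2029 + 540 = 2569
object 6: 2569 + 540 = 3109
object 7: 3109 + 540 = 3649
object 8: 3649 + 540 = 4189
object 9: 4189 + 540 = 4729
object 10: 4729 + 540 = 5269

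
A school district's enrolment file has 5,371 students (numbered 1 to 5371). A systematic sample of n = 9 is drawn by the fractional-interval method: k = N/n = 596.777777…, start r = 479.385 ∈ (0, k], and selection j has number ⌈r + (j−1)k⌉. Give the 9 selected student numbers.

j=1: r + 0k = 479.385 → ⌈·⌉ = 480
j=2: r + 1k = 1076.162777… → ⌈·⌉ = 1077
j=3: r + 2k = 1672.940555… → ⌈·⌉ = 1673
j=4: r + 3k = 2269.718333… → ⌈·⌉ = 2270
j=5: r + 4k = 2866.496111… → ⌈·⌉ = 2867
j=6: r + 5k = 3463.273888… → ⌈·⌉ = 3464
j=7: r + 6k = 4060.051666… → ⌈·⌉ = 4061
j=8: r + 7k = 4656.829444… → ⌈·⌉ = 4657
j=9: r + 8k = 5253.607222… → ⌈·⌉ = 5254

480, 1077, 1673, 2270, 2867, 3464, 4061, 4657, 5254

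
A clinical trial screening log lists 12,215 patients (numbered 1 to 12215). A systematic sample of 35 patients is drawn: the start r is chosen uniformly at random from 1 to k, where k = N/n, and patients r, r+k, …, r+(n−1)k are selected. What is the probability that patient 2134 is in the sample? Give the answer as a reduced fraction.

k = 12215/35 = 349.
Patient 2134 is selected iff r ≡ 2134 (mod 349); exactly one such r in {1,…,349}.
Inclusion probability = 1/349.

1/349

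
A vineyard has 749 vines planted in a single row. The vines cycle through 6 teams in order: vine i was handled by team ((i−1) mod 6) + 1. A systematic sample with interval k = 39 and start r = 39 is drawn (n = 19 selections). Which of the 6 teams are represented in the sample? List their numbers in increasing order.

3, 6

Consecutive selections differ by k = 39, so their team numbers differ by 39 mod 6 = 3.
gcd(39, 6) = 3, so the sample visits 6/3 = 2 distinct residues mod 6.
Start 39 is team 3; the teams hit are 3, 6.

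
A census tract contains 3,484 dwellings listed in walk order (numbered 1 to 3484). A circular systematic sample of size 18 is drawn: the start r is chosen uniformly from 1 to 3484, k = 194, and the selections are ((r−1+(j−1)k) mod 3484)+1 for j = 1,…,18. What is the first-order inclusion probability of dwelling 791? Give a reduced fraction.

9/1742

For each position j, as r ranges over 1…3484 the j-th selection hits every dwelling exactly once, so dwelling 791 is selected for exactly 18 of the 3484 starts.
Inclusion probability = 18/3484 = 9/1742.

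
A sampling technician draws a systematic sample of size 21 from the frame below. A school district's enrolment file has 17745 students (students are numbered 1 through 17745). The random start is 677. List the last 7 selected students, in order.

k = N/n = 17745/21 = 845
15th selection = 677 + 14×845 = 12507
16th: 12507 + 845 = 13352
17th: 13352 + 845 = 14197
18th: 14197 + 845 = 15042
19th: 15042 + 845 = 15887
20th: 15887 + 845 = 16732
21st: 16732 + 845 = 17577

12507, 13352, 14197, 15042, 15887, 16732, 17577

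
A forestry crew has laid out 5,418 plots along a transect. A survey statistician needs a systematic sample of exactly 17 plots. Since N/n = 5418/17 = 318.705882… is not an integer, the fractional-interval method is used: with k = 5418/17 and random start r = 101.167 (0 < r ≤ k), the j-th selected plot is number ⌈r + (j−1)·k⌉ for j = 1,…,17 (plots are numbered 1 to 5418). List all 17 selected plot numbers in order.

102, 420, 739, 1058, 1376, 1695, 2014, 2333, 2651, 2970, 3289, 3607, 3926, 4245, 4564, 4882, 5201

j=1: r + 0k = 101.167 → ⌈·⌉ = 102
j=2: r + 1k = 419.872882… → ⌈·⌉ = 420
j=3: r + 2k = 738.578764… → ⌈·⌉ = 739
j=4: r + 3k = 1057.284647… → ⌈·⌉ = 1058
j=5: r + 4k = 1375.990529… → ⌈·⌉ = 1376
j=6: r + 5k = 1694.696411… → ⌈·⌉ = 1695
j=7: r + 6k = 2013.402294… → ⌈·⌉ = 2014
j=8: r + 7k = 2332.108176… → ⌈·⌉ = 2333
j=9: r + 8k = 2650.814058… → ⌈·⌉ = 2651
j=10: r + 9k = 2969.519941… → ⌈·⌉ = 2970
j=11: r + 10k = 3288.225823… → ⌈·⌉ = 3289
j=12: r + 11k = 3606.931705… → ⌈·⌉ = 3607
j=13: r + 12k = 3925.637588… → ⌈·⌉ = 3926
j=14: r + 13k = 4244.343470… → ⌈·⌉ = 4245
j=15: r + 14k = 4563.049352… → ⌈·⌉ = 4564
j=16: r + 15k = 4881.755235… → ⌈·⌉ = 4882
j=17: r + 16k = 5200.461117… → ⌈·⌉ = 5201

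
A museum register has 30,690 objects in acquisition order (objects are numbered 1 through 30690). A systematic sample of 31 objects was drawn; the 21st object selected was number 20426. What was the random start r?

k = 30690/31 = 990
r = 20426 − (21−1)×990 = 20426 − 19800 = 626

626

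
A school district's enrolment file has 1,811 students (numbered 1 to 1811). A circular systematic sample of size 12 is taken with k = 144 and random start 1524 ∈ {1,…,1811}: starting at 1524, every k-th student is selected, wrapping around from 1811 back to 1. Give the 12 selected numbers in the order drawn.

Selection 1: 1524
Selection 2: 1524 + 144 = 1668
Selection 3: 1668 + 144 = 1812 → 1812 − 1811 = 1
Selection 4: 1 + 144 = 145
Selection 5: 145 + 144 = 289
Selection 6: 289 + 144 = 433
Selection 7: 433 + 144 = 577
Selection 8: 577 + 144 = 721
Selection 9: 721 + 144 = 865
Selection 10: 865 + 144 = 1009
Selection 11: 1009 + 144 = 1153
Selection 12: 1153 + 144 = 1297

1524, 1668, 1, 145, 289, 433, 577, 721, 865, 1009, 1153, 1297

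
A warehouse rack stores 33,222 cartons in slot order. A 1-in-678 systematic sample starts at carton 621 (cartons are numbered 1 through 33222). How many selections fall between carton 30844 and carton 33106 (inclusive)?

3

k = 678
First selection ≥ 30844: 621 + ⌈(30844−621)/678⌉·678 = 621 + 45×678 = 31131
Last selection ≤ 33106: 621 + ⌊(33106−621)/678⌋·678 = 621 + 47×678 = 32487
Count = 47 − 45 + 1 = 3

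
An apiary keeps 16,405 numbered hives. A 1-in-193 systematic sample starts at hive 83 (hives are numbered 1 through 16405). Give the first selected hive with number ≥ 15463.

15523

k = 193
Steps past start: ⌈(15463 − 83)/193⌉ = ⌈15380/193⌉ = 80
Selected hive: 83 + 80×193 = 15523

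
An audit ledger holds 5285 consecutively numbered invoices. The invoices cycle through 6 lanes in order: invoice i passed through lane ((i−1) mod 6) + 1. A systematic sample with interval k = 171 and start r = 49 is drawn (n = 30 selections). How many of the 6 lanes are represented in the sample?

2

Consecutive selections differ by k = 171, so their lane numbers differ by 171 mod 6 = 3.
gcd(171, 6) = 3, so the sample visits 6/3 = 2 distinct residues mod 6.
Start 49 is lane 1; the lanes hit are 1, 4.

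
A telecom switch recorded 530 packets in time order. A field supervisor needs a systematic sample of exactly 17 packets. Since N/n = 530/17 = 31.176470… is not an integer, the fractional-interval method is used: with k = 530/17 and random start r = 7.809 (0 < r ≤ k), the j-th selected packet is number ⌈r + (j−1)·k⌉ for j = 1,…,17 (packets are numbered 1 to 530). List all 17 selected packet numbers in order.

8, 39, 71, 102, 133, 164, 195, 227, 258, 289, 320, 351, 382, 414, 445, 476, 507

j=1: r + 0k = 7.809 → ⌈·⌉ = 8
j=2: r + 1k = 38.985470… → ⌈·⌉ = 39
j=3: r + 2k = 70.161941… → ⌈·⌉ = 71
j=4: r + 3k = 101.338411… → ⌈·⌉ = 102
j=5: r + 4k = 132.514882… → ⌈·⌉ = 133
j=6: r + 5k = 163.691352… → ⌈·⌉ = 164
j=7: r + 6k = 194.867823… → ⌈·⌉ = 195
j=8: r + 7k = 226.044294… → ⌈·⌉ = 227
j=9: r + 8k = 257.220764… → ⌈·⌉ = 258
j=10: r + 9k = 288.397235… → ⌈·⌉ = 289
j=11: r + 10k = 319.573705… → ⌈·⌉ = 320
j=12: r + 11k = 350.750176… → ⌈·⌉ = 351
j=13: r + 12k = 381.926647… → ⌈·⌉ = 382
j=14: r + 13k = 413.103117… → ⌈·⌉ = 414
j=15: r + 14k = 444.279588… → ⌈·⌉ = 445
j=16: r + 15k = 475.456058… → ⌈·⌉ = 476
j=17: r + 16k = 506.632529… → ⌈·⌉ = 507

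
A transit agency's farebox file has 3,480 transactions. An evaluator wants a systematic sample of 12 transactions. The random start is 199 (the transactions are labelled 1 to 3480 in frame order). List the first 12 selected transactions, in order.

199, 489, 779, 1069, 1359, 1649, 1939, 2229, 2519, 2809, 3099, 3389

k = N/n = 3480/12 = 290
transaction 1: 199
transaction 2: 199 + 290 = 489
transaction 3: 489 + 290 = 779
transaction 4: 779 + 290 = 1069
transaction 5: 1069 + 290 = 1359
transaction 6: 1359 + 290 = 1649
transaction 7: 1649 + 290 = 1939
transaction 8: 1939 + 290 = 2229
transaction 9: 2229 + 290 = 2519
transaction 10: 2519 + 290 = 2809
transaction 11: 2809 + 290 = 3099
transaction 12: 3099 + 290 = 3389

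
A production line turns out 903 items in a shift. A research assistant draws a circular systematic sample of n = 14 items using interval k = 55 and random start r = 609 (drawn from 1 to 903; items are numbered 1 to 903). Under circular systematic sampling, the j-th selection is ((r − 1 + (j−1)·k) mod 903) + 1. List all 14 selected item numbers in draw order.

609, 664, 719, 774, 829, 884, 36, 91, 146, 201, 256, 311, 366, 421

Selection 1: 609
Selection 2: 609 + 55 = 664
Selection 3: 664 + 55 = 719
Selection 4: 719 + 55 = 774
Selection 5: 774 + 55 = 829
Selection 6: 829 + 55 = 884
Selection 7: 884 + 55 = 939 → 939 − 903 = 36
Selection 8: 36 + 55 = 91
Selection 9: 91 + 55 = 146
Selection 10: 146 + 55 = 201
Selection 11: 201 + 55 = 256
Selection 12: 256 + 55 = 311
Selection 13: 311 + 55 = 366
Selection 14: 366 + 55 = 421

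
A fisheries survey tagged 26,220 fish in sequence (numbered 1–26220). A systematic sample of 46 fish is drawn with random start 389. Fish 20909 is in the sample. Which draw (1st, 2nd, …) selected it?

37

k = 26220/46 = 570
position = (20909 − 389)/570 + 1 = 20520/570 + 1 = 36 + 1 = 37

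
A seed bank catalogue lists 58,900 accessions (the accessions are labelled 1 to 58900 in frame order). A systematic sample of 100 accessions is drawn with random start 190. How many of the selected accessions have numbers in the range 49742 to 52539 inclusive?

4

k = 58900/100 = 589
First selection ≥ 49742: 190 + ⌈(49742−190)/589⌉·589 = 190 + 85×589 = 50255
Last selection ≤ 52539: 190 + ⌊(52539−190)/589⌋·589 = 190 + 88×589 = 52022
Count = 88 − 85 + 1 = 4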